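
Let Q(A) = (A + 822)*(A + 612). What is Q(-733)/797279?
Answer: -10769/797279 ≈ -0.013507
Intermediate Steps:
Q(A) = (612 + A)*(822 + A) (Q(A) = (822 + A)*(612 + A) = (612 + A)*(822 + A))
Q(-733)/797279 = (503064 + (-733)² + 1434*(-733))/797279 = (503064 + 537289 - 1051122)*(1/797279) = -10769*1/797279 = -10769/797279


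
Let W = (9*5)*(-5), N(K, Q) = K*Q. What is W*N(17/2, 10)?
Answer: -19125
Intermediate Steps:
W = -225 (W = 45*(-5) = -225)
W*N(17/2, 10) = -225*17/2*10 = -225*17*(1/2)*10 = -3825*10/2 = -225*85 = -19125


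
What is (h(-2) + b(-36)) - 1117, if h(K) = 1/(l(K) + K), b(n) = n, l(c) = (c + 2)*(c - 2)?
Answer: -2307/2 ≈ -1153.5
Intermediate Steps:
l(c) = (-2 + c)*(2 + c) (l(c) = (2 + c)*(-2 + c) = (-2 + c)*(2 + c))
h(K) = 1/(-4 + K + K**2) (h(K) = 1/((-4 + K**2) + K) = 1/(-4 + K + K**2))
(h(-2) + b(-36)) - 1117 = (1/(-4 - 2 + (-2)**2) - 36) - 1117 = (1/(-4 - 2 + 4) - 36) - 1117 = (1/(-2) - 36) - 1117 = (-1/2 - 36) - 1117 = -73/2 - 1117 = -2307/2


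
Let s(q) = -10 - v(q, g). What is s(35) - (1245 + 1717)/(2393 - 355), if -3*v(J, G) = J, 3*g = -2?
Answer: 652/3057 ≈ 0.21328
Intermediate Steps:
g = -⅔ (g = (⅓)*(-2) = -⅔ ≈ -0.66667)
v(J, G) = -J/3
s(q) = -10 + q/3 (s(q) = -10 - (-1)*q/3 = -10 + q/3)
s(35) - (1245 + 1717)/(2393 - 355) = (-10 + (⅓)*35) - (1245 + 1717)/(2393 - 355) = (-10 + 35/3) - 2962/2038 = 5/3 - 2962/2038 = 5/3 - 1*1481/1019 = 5/3 - 1481/1019 = 652/3057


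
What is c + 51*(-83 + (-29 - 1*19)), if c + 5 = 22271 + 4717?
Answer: 20302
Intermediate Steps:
c = 26983 (c = -5 + (22271 + 4717) = -5 + 26988 = 26983)
c + 51*(-83 + (-29 - 1*19)) = 26983 + 51*(-83 + (-29 - 1*19)) = 26983 + 51*(-83 + (-29 - 19)) = 26983 + 51*(-83 - 48) = 26983 + 51*(-131) = 26983 - 6681 = 20302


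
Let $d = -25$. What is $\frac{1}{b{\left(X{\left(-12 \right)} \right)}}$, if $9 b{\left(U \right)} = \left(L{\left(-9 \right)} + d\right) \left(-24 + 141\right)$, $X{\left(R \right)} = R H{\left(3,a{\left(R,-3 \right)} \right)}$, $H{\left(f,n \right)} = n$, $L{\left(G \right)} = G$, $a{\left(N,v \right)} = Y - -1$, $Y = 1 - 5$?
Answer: $- \frac{1}{442} \approx -0.0022624$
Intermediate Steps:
$Y = -4$
$a{\left(N,v \right)} = -3$ ($a{\left(N,v \right)} = -4 - -1 = -4 + 1 = -3$)
$X{\left(R \right)} = - 3 R$ ($X{\left(R \right)} = R \left(-3\right) = - 3 R$)
$b{\left(U \right)} = -442$ ($b{\left(U \right)} = \frac{\left(-9 - 25\right) \left(-24 + 141\right)}{9} = \frac{\left(-34\right) 117}{9} = \frac{1}{9} \left(-3978\right) = -442$)
$\frac{1}{b{\left(X{\left(-12 \right)} \right)}} = \frac{1}{-442} = - \frac{1}{442}$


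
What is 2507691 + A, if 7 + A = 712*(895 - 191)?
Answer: 3008932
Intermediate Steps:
A = 501241 (A = -7 + 712*(895 - 191) = -7 + 712*704 = -7 + 501248 = 501241)
2507691 + A = 2507691 + 501241 = 3008932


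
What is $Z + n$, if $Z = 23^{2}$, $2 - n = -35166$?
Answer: $35697$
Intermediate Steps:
$n = 35168$ ($n = 2 - -35166 = 2 + 35166 = 35168$)
$Z = 529$
$Z + n = 529 + 35168 = 35697$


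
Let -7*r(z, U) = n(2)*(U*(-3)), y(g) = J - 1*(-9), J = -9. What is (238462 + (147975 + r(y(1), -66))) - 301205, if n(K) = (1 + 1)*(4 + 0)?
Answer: 595040/7 ≈ 85006.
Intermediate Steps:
n(K) = 8 (n(K) = 2*4 = 8)
y(g) = 0 (y(g) = -9 - 1*(-9) = -9 + 9 = 0)
r(z, U) = 24*U/7 (r(z, U) = -8*U*(-3)/7 = -8*(-3*U)/7 = -(-24)*U/7 = 24*U/7)
(238462 + (147975 + r(y(1), -66))) - 301205 = (238462 + (147975 + (24/7)*(-66))) - 301205 = (238462 + (147975 - 1584/7)) - 301205 = (238462 + 1034241/7) - 301205 = 2703475/7 - 301205 = 595040/7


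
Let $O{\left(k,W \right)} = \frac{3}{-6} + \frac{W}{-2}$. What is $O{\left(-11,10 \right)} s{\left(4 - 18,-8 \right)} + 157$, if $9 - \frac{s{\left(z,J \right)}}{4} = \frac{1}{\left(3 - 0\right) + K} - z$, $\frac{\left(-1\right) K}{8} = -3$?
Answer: $\frac{7231}{27} \approx 267.81$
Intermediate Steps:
$K = 24$ ($K = \left(-8\right) \left(-3\right) = 24$)
$O{\left(k,W \right)} = - \frac{1}{2} - \frac{W}{2}$ ($O{\left(k,W \right)} = 3 \left(- \frac{1}{6}\right) + W \left(- \frac{1}{2}\right) = - \frac{1}{2} - \frac{W}{2}$)
$s{\left(z,J \right)} = \frac{968}{27} + 4 z$ ($s{\left(z,J \right)} = 36 - 4 \left(\frac{1}{\left(3 - 0\right) + 24} - z\right) = 36 - 4 \left(\frac{1}{\left(3 + 0\right) + 24} - z\right) = 36 - 4 \left(\frac{1}{3 + 24} - z\right) = 36 - 4 \left(\frac{1}{27} - z\right) = 36 + \left(- \frac{4}{27} + 4 z\right) = \frac{968}{27} + 4 z$)
$O{\left(-11,10 \right)} s{\left(4 - 18,-8 \right)} + 157 = \left(- \frac{1}{2} - 5\right) \left(\frac{968}{27} + 4 \left(4 - 18\right)\right) + 157 = - \frac{11 \left(\frac{968}{27} + 4 \left(-14\right)\right)}{2} + 157 = - \frac{11 \left(\frac{968}{27} - 56\right)}{2} + 157 = \left(- \frac{11}{2}\right) \left(- \frac{544}{27}\right) + 157 = \frac{2992}{27} + 157 = \frac{7231}{27}$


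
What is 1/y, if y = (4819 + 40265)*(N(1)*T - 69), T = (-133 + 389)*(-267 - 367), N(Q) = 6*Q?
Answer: -1/43906992012 ≈ -2.2775e-11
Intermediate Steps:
T = -162304 (T = 256*(-634) = -162304)
y = -43906992012 (y = (4819 + 40265)*((6*1)*(-162304) - 69) = 45084*(6*(-162304) - 69) = 45084*(-973824 - 69) = 45084*(-973893) = -43906992012)
1/y = 1/(-43906992012) = -1/43906992012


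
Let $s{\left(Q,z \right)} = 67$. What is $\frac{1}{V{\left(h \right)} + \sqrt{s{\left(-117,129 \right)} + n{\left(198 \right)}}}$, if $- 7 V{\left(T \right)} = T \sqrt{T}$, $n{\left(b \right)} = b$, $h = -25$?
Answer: $\frac{7}{7 \sqrt{265} + 125 i} \approx 0.027881 - 0.030584 i$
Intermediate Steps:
$V{\left(T \right)} = - \frac{T^{\frac{3}{2}}}{7}$ ($V{\left(T \right)} = - \frac{T \sqrt{T}}{7} = - \frac{T^{\frac{3}{2}}}{7}$)
$\frac{1}{V{\left(h \right)} + \sqrt{s{\left(-117,129 \right)} + n{\left(198 \right)}}} = \frac{1}{- \frac{\left(-25\right)^{\frac{3}{2}}}{7} + \sqrt{67 + 198}} = \frac{1}{- \frac{\left(-125\right) i}{7} + \sqrt{265}} = \frac{1}{\frac{125 i}{7} + \sqrt{265}} = \frac{1}{\sqrt{265} + \frac{125 i}{7}}$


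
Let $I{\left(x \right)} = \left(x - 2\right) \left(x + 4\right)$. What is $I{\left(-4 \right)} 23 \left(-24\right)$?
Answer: $0$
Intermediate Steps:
$I{\left(x \right)} = \left(-2 + x\right) \left(4 + x\right)$
$I{\left(-4 \right)} 23 \left(-24\right) = \left(-8 + \left(-4\right)^{2} + 2 \left(-4\right)\right) 23 \left(-24\right) = \left(-8 + 16 - 8\right) 23 \left(-24\right) = 0 \cdot 23 \left(-24\right) = 0 \left(-24\right) = 0$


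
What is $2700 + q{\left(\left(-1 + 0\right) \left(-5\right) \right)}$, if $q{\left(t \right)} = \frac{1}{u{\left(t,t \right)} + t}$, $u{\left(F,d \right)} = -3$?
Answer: $\frac{5401}{2} \approx 2700.5$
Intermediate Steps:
$q{\left(t \right)} = \frac{1}{-3 + t}$
$2700 + q{\left(\left(-1 + 0\right) \left(-5\right) \right)} = 2700 + \frac{1}{-3 + \left(-1 + 0\right) \left(-5\right)} = 2700 + \frac{1}{-3 - -5} = 2700 + \frac{1}{-3 + 5} = 2700 + \frac{1}{2} = \frac{5401}{2}$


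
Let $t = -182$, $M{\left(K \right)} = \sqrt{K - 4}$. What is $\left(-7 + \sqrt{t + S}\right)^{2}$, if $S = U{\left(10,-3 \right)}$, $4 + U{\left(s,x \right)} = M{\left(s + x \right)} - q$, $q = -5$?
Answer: $\left(7 - i \sqrt{181 - \sqrt{3}}\right)^{2} \approx -130.27 - 187.45 i$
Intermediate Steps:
$M{\left(K \right)} = \sqrt{-4 + K}$
$U{\left(s,x \right)} = 1 + \sqrt{-4 + s + x}$ ($U{\left(s,x \right)} = -4 + \left(\sqrt{-4 + \left(s + x\right)} - -5\right) = -4 + \left(\sqrt{-4 + s + x} + 5\right) = -4 + \left(5 + \sqrt{-4 + s + x}\right) = 1 + \sqrt{-4 + s + x}$)
$S = 1 + \sqrt{3}$ ($S = 1 + \sqrt{-4 + 10 - 3} = 1 + \sqrt{3} \approx 2.7321$)
$\left(-7 + \sqrt{t + S}\right)^{2} = \left(-7 + \sqrt{-182 + \left(1 + \sqrt{3}\right)}\right)^{2} = \left(-7 + \sqrt{-181 + \sqrt{3}}\right)^{2}$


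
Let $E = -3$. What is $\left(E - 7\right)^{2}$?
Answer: $100$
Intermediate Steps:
$\left(E - 7\right)^{2} = \left(-3 - 7\right)^{2} = \left(-10\right)^{2} = 100$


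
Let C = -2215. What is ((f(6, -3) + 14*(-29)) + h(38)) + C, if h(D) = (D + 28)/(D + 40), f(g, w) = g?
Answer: -33984/13 ≈ -2614.2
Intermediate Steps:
h(D) = (28 + D)/(40 + D)
((f(6, -3) + 14*(-29)) + h(38)) + C = ((6 + 14*(-29)) + (28 + 38)/(40 + 38)) - 2215 = ((6 - 406) + 66/78) - 2215 = (-400 + (1/78)*66) - 2215 = (-400 + 11/13) - 2215 = -5189/13 - 2215 = -33984/13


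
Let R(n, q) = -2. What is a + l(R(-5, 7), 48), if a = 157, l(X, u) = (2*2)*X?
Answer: 149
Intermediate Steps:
l(X, u) = 4*X
a + l(R(-5, 7), 48) = 157 + 4*(-2) = 157 - 8 = 149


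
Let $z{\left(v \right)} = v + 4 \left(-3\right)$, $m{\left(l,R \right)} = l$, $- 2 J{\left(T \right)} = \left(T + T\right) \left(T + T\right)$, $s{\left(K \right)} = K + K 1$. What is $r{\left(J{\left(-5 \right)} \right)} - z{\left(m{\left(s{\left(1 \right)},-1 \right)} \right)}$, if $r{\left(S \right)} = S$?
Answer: $-40$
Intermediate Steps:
$s{\left(K \right)} = 2 K$ ($s{\left(K \right)} = K + K = 2 K$)
$J{\left(T \right)} = - 2 T^{2}$ ($J{\left(T \right)} = - \frac{\left(T + T\right) \left(T + T\right)}{2} = - \frac{2 T 2 T}{2} = - \frac{4 T^{2}}{2} = - 2 T^{2}$)
$z{\left(v \right)} = -12 + v$ ($z{\left(v \right)} = v - 12 = -12 + v$)
$r{\left(J{\left(-5 \right)} \right)} - z{\left(m{\left(s{\left(1 \right)},-1 \right)} \right)} = - 2 \left(-5\right)^{2} - \left(-12 + 2 \cdot 1\right) = \left(-2\right) 25 - \left(-12 + 2\right) = -50 - -10 = -50 + 10 = -40$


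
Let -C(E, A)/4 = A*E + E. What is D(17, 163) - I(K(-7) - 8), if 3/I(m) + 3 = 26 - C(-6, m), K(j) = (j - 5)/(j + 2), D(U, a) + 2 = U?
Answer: 9990/667 ≈ 14.978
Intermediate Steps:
D(U, a) = -2 + U
K(j) = (-5 + j)/(2 + j)
C(E, A) = -4*E - 4*A*E (C(E, A) = -4*(A*E + E) = -4*(E + A*E) = -4*E - 4*A*E)
I(m) = 3/(-1 - 24*m) (I(m) = 3/(-3 + (26 - (-4)*(-6)*(1 + m))) = 3/(-3 + (26 - (24 + 24*m))) = 3/(-3 + (26 + (-24 - 24*m))) = 3/(-3 + (2 - 24*m)) = 3/(-1 - 24*m))
D(17, 163) - I(K(-7) - 8) = (-2 + 17) - 3/(-1 - 24*((-5 - 7)/(2 - 7) - 8)) = 15 - 3/(-1 - 24*(-12/(-5) - 8)) = 15 - 3/(-1 - 24*(-⅕*(-12) - 8)) = 15 - 3/(-1 - 24*(12/5 - 8)) = 15 - 3/(-1 - 24*(-28/5)) = 15 - 3/(-1 + 672/5) = 15 - 3/667/5 = 15 - 3*5/667 = 15 - 1*15/667 = 15 - 15/667 = 9990/667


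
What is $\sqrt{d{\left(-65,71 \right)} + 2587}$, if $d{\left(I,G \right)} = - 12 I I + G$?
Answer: $3 i \sqrt{5338} \approx 219.18 i$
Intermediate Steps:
$d{\left(I,G \right)} = G - 12 I^{2}$ ($d{\left(I,G \right)} = - 12 I^{2} + G = G - 12 I^{2}$)
$\sqrt{d{\left(-65,71 \right)} + 2587} = \sqrt{\left(71 - 12 \left(-65\right)^{2}\right) + 2587} = \sqrt{\left(71 - 50700\right) + 2587} = \sqrt{-50629 + 2587} = \sqrt{-48042} = 3 i \sqrt{5338}$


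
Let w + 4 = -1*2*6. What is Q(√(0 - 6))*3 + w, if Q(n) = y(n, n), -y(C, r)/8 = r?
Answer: -16 - 24*I*√6 ≈ -16.0 - 58.788*I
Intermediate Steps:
w = -16 (w = -4 - 1*2*6 = -4 - 2*6 = -4 - 12 = -16)
y(C, r) = -8*r
Q(n) = -8*n
Q(√(0 - 6))*3 + w = -8*√(0 - 6)*3 - 16 = -8*I*√6*3 - 16 = -24*I*√6 - 16 = -16 - 24*I*√6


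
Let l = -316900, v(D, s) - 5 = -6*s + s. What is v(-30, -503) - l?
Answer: 319420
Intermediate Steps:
v(D, s) = 5 - 5*s (v(D, s) = 5 + (-6*s + s) = 5 - 5*s)
v(-30, -503) - l = (5 - 5*(-503)) - 1*(-316900) = (5 + 2515) + 316900 = 2520 + 316900 = 319420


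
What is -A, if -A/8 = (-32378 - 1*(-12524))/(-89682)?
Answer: 26472/14947 ≈ 1.7711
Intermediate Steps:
A = -26472/14947 (A = -8*(-32378 - 1*(-12524))/(-89682) = -8*(-32378 + 12524)*(-1)/89682 = -(-158832)*(-1)/89682 = -8*3309/14947 = -26472/14947 ≈ -1.7711)
-A = -1*(-26472/14947) = 26472/14947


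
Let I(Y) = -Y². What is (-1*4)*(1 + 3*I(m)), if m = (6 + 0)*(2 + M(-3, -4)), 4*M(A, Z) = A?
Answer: 671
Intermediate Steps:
M(A, Z) = A/4
m = 15/2 (m = (6 + 0)*(2 + (¼)*(-3)) = 6*(2 - ¾) = 6*(5/4) = 15/2 ≈ 7.5000)
(-1*4)*(1 + 3*I(m)) = (-1*4)*(1 + 3*(-(15/2)²)) = -4*(1 + 3*(-1*225/4)) = -4*(1 + 3*(-225/4)) = -4*(1 - 675/4) = -4*(-671/4) = 671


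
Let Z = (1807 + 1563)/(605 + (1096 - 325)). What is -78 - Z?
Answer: -55349/688 ≈ -80.449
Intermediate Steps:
Z = 1685/688 (Z = 3370/(605 + 771) = 3370/1376 = 3370*(1/1376) = 1685/688 ≈ 2.4491)
-78 - Z = -78 - 1*1685/688 = -78 - 1685/688 = -55349/688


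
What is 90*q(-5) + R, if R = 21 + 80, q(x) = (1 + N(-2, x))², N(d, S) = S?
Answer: 1541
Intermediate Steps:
q(x) = (1 + x)²
R = 101
90*q(-5) + R = 90*(1 - 5)² + 101 = 90*(-4)² + 101 = 90*16 + 101 = 1440 + 101 = 1541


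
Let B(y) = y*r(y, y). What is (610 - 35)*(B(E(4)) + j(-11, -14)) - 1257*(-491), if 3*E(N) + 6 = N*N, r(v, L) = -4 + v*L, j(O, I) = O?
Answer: 16861274/27 ≈ 6.2449e+5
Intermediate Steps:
r(v, L) = -4 + L*v
E(N) = -2 + N²/3 (E(N) = -2 + (N*N)/3 = -2 + N²/3)
B(y) = y*(-4 + y²) (B(y) = y*(-4 + y*y) = y*(-4 + y²))
(610 - 35)*(B(E(4)) + j(-11, -14)) - 1257*(-491) = (610 - 35)*((-2 + (⅓)*4²)*(-4 + (-2 + (⅓)*4²)²) - 11) - 1257*(-491) = 575*((-2 + (⅓)*16)*(-4 + (-2 + (⅓)*16)²) - 11) + 617187 = 575*((-2 + 16/3)*(-4 + (-2 + 16/3)²) - 11) + 617187 = 575*(10*(-4 + (10/3)²)/3 - 11) + 617187 = 575*(10*(-4 + 100/9)/3 - 11) + 617187 = 575*((10/3)*(64/9) - 11) + 617187 = 575*(640/27 - 11) + 617187 = 575*(343/27) + 617187 = 197225/27 + 617187 = 16861274/27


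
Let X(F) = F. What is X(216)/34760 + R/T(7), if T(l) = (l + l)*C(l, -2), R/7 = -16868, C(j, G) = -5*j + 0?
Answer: 1465867/6083 ≈ 240.98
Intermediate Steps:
C(j, G) = -5*j
R = -118076 (R = 7*(-16868) = -118076)
T(l) = -10*l² (T(l) = (l + l)*(-5*l) = (2*l)*(-5*l) = -10*l²)
X(216)/34760 + R/T(7) = 216/34760 - 118076/((-10*7²)) = 216*(1/34760) - 118076/((-10*49)) = 27/4345 - 118076/(-490) = 27/4345 - 118076*(-1/490) = 27/4345 + 8434/35 = 1465867/6083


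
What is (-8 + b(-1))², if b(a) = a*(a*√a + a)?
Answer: (7 - I)² ≈ 48.0 - 14.0*I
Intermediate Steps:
b(a) = a*(a + a^(3/2)) (b(a) = a*(a^(3/2) + a) = a*(a + a^(3/2)))
(-8 + b(-1))² = (-8 + ((-1)² + (-1)^(5/2)))² = (-8 + (1 + I))² = (-7 + I)²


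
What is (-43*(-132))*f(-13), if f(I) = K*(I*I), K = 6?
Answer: 5755464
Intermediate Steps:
f(I) = 6*I² (f(I) = 6*(I*I) = 6*I²)
(-43*(-132))*f(-13) = (-43*(-132))*(6*(-13)²) = 5676*(6*169) = 5676*1014 = 5755464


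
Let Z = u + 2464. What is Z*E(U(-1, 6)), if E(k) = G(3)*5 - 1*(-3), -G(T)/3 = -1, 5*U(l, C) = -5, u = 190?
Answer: 47772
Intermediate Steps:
U(l, C) = -1 (U(l, C) = (⅕)*(-5) = -1)
Z = 2654 (Z = 190 + 2464 = 2654)
G(T) = 3 (G(T) = -3*(-1) = 3)
E(k) = 18 (E(k) = 3*5 - 1*(-3) = 15 + 3 = 18)
Z*E(U(-1, 6)) = 2654*18 = 47772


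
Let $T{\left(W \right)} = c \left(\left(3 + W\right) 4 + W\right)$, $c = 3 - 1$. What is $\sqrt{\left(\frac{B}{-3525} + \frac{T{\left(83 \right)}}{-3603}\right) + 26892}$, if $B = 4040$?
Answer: $\frac{3 \sqrt{238001664871410}}{282235} \approx 163.98$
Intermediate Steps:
$c = 2$ ($c = 3 - 1 = 2$)
$T{\left(W \right)} = 24 + 10 W$ ($T{\left(W \right)} = 2 \left(\left(3 + W\right) 4 + W\right) = 2 \left(\left(12 + 4 W\right) + W\right) = 2 \left(12 + 5 W\right) = 24 + 10 W$)
$\sqrt{\left(\frac{B}{-3525} + \frac{T{\left(83 \right)}}{-3603}\right) + 26892} = \sqrt{\left(\frac{4040}{-3525} + \frac{24 + 10 \cdot 83}{-3603}\right) + 26892} = \sqrt{\left(4040 \left(- \frac{1}{3525}\right) + \left(24 + 830\right) \left(- \frac{1}{3603}\right)\right) + 26892} = \sqrt{\left(- \frac{808}{705} + 854 \left(- \frac{1}{3603}\right)\right) + 26892} = \sqrt{\left(- \frac{808}{705} - \frac{854}{3603}\right) + 26892} = \sqrt{- \frac{390366}{282235} + 26892} = \sqrt{\frac{7589473254}{282235}} = \frac{3 \sqrt{238001664871410}}{282235}$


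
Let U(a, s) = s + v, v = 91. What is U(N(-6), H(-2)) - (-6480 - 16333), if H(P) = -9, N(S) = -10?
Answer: 22895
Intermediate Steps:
U(a, s) = 91 + s (U(a, s) = s + 91 = 91 + s)
U(N(-6), H(-2)) - (-6480 - 16333) = (91 - 9) - (-6480 - 16333) = 82 - 1*(-22813) = 82 + 22813 = 22895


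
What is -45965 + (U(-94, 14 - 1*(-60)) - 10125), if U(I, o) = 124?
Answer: -55966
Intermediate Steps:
-45965 + (U(-94, 14 - 1*(-60)) - 10125) = -45965 + (124 - 10125) = -45965 - 10001 = -55966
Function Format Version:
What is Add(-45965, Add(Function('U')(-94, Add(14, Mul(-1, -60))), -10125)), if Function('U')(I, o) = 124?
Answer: -55966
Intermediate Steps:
Add(-45965, Add(Function('U')(-94, Add(14, Mul(-1, -60))), -10125)) = Add(-45965, Add(124, -10125)) = Add(-45965, -10001) = -55966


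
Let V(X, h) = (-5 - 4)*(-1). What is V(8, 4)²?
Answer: 81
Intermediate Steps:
V(X, h) = 9 (V(X, h) = -9*(-1) = 9)
V(8, 4)² = 9² = 81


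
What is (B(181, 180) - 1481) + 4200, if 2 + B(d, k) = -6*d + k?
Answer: 1811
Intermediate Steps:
B(d, k) = -2 + k - 6*d (B(d, k) = -2 + (-6*d + k) = -2 + (k - 6*d) = -2 + k - 6*d)
(B(181, 180) - 1481) + 4200 = ((-2 + 180 - 6*181) - 1481) + 4200 = ((-2 + 180 - 1086) - 1481) + 4200 = (-908 - 1481) + 4200 = -2389 + 4200 = 1811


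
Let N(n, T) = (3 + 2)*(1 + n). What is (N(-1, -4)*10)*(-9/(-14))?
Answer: 0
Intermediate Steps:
N(n, T) = 5 + 5*n (N(n, T) = 5*(1 + n) = 5 + 5*n)
(N(-1, -4)*10)*(-9/(-14)) = ((5 + 5*(-1))*10)*(-9/(-14)) = ((5 - 5)*10)*(-9*(-1/14)) = (0*10)*(9/14) = 0*(9/14) = 0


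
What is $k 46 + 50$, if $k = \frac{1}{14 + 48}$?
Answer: $\frac{1573}{31} \approx 50.742$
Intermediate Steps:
$k = \frac{1}{62} \approx 0.016129$
$k 46 + 50 = \frac{1}{62} \cdot 46 + 50 = \frac{23}{31} + 50 = \frac{1573}{31}$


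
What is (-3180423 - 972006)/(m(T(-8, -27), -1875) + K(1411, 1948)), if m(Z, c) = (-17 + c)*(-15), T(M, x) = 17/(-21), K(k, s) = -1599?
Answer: -1384143/8927 ≈ -155.05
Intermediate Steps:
T(M, x) = -17/21 (T(M, x) = 17*(-1/21) = -17/21)
m(Z, c) = 255 - 15*c
(-3180423 - 972006)/(m(T(-8, -27), -1875) + K(1411, 1948)) = (-3180423 - 972006)/((255 - 15*(-1875)) - 1599) = -4152429/((255 + 28125) - 1599) = -4152429/(28380 - 1599) = -4152429/26781 = -4152429*1/26781 = -1384143/8927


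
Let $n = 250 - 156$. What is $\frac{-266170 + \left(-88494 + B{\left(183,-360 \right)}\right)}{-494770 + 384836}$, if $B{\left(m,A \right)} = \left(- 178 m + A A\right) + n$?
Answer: $\frac{128772}{54967} \approx 2.3427$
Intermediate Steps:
$n = 94$
$B{\left(m,A \right)} = 94 + A^{2} - 178 m$ ($B{\left(m,A \right)} = \left(- 178 m + A A\right) + 94 = \left(- 178 m + A^{2}\right) + 94 = \left(A^{2} - 178 m\right) + 94 = 94 + A^{2} - 178 m$)
$\frac{-266170 + \left(-88494 + B{\left(183,-360 \right)}\right)}{-494770 + 384836} = \frac{-266170 + \left(-88494 + \left(94 + \left(-360\right)^{2} - 32574\right)\right)}{-494770 + 384836} = \frac{-266170 + \left(-88494 + \left(94 + 129600 - 32574\right)\right)}{-109934} = \left(-266170 + \left(-88494 + 97120\right)\right) \left(- \frac{1}{109934}\right) = \left(-266170 + 8626\right) \left(- \frac{1}{109934}\right) = \left(-257544\right) \left(- \frac{1}{109934}\right) = \frac{128772}{54967}$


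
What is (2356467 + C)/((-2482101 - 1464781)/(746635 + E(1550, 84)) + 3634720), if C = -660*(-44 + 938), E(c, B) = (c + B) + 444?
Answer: 1322546858451/2721358168478 ≈ 0.48599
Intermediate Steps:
E(c, B) = 444 + B + c (E(c, B) = (B + c) + 444 = 444 + B + c)
C = -590040 (C = -660*894 = -590040)
(2356467 + C)/((-2482101 - 1464781)/(746635 + E(1550, 84)) + 3634720) = (2356467 - 590040)/((-2482101 - 1464781)/(746635 + (444 + 84 + 1550)) + 3634720) = 1766427/(-3946882/(746635 + 2078) + 3634720) = 1766427/(-3946882/748713 + 3634720) = 1766427/(2721358168478/748713) = 1766427*(748713/2721358168478) = 1322546858451/2721358168478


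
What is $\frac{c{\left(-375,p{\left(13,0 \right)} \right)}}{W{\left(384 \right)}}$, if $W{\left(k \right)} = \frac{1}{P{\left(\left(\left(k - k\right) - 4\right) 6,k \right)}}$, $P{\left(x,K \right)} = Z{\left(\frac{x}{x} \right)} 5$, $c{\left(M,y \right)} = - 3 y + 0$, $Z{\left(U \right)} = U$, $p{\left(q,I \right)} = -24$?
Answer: $360$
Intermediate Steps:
$c{\left(M,y \right)} = - 3 y$
$P{\left(x,K \right)} = 5$ ($P{\left(x,K \right)} = \frac{x}{x} 5 = 1 \cdot 5 = 5$)
$W{\left(k \right)} = \frac{1}{5}$
$\frac{c{\left(-375,p{\left(13,0 \right)} \right)}}{W{\left(384 \right)}} = \left(-3\right) \left(-24\right) \frac{1}{\frac{1}{5}} = 72 \cdot 5 = 360$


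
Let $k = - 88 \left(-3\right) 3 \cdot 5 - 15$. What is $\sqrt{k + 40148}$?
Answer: $\sqrt{44093} \approx 209.98$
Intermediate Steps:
$k = 3945$ ($k = - 88 \left(\left(-9\right) 5\right) - 15 = \left(-88\right) \left(-45\right) - 15 = 3960 - 15 = 3945$)
$\sqrt{k + 40148} = \sqrt{3945 + 40148} = \sqrt{44093}$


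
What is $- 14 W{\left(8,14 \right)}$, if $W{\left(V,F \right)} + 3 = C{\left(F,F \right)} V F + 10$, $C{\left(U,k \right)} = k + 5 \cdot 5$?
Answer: $-61250$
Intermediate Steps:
$C{\left(U,k \right)} = 25 + k$ ($C{\left(U,k \right)} = k + 25 = 25 + k$)
$W{\left(V,F \right)} = 7 + F V \left(25 + F\right)$ ($W{\left(V,F \right)} = -3 + \left(\left(25 + F\right) V F + 10\right) = -3 + \left(V \left(25 + F\right) F + 10\right) = -3 + \left(F V \left(25 + F\right) + 10\right) = -3 + \left(10 + F V \left(25 + F\right)\right) = 7 + F V \left(25 + F\right)$)
$- 14 W{\left(8,14 \right)} = - 14 \left(7 + 14 \cdot 8 \left(25 + 14\right)\right) = - 14 \left(7 + 14 \cdot 8 \cdot 39\right) = - 14 \left(7 + 4368\right) = \left(-14\right) 4375 = -61250$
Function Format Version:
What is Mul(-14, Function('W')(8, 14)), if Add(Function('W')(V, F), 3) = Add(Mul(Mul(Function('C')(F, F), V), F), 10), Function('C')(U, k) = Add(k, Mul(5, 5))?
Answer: -61250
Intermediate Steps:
Function('C')(U, k) = Add(25, k) (Function('C')(U, k) = Add(k, 25) = Add(25, k))
Function('W')(V, F) = Add(7, Mul(F, V, Add(25, F))) (Function('W')(V, F) = Add(-3, Add(Mul(Mul(Add(25, F), V), F), 10)) = Add(-3, Add(Mul(Mul(V, Add(25, F)), F), 10)) = Add(-3, Add(Mul(F, V, Add(25, F)), 10)) = Add(-3, Add(10, Mul(F, V, Add(25, F)))) = Add(7, Mul(F, V, Add(25, F))))
Mul(-14, Function('W')(8, 14)) = Mul(-14, Add(7, Mul(14, 8, Add(25, 14)))) = Mul(-14, Add(7, Mul(14, 8, 39))) = Mul(-14, Add(7, 4368)) = Mul(-14, 4375) = -61250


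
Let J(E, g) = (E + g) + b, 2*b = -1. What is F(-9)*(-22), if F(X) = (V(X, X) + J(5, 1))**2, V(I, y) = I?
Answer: -539/2 ≈ -269.50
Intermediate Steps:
b = -1/2 (b = (1/2)*(-1) = -1/2 ≈ -0.50000)
J(E, g) = -1/2 + E + g (J(E, g) = (E + g) - 1/2 = -1/2 + E + g)
F(X) = (11/2 + X)**2 (F(X) = (X + (-1/2 + 5 + 1))**2 = (X + 11/2)**2 = (11/2 + X)**2)
F(-9)*(-22) = ((11 + 2*(-9))**2/4)*(-22) = ((11 - 18)**2/4)*(-22) = ((1/4)*(-7)**2)*(-22) = ((1/4)*49)*(-22) = (49/4)*(-22) = -539/2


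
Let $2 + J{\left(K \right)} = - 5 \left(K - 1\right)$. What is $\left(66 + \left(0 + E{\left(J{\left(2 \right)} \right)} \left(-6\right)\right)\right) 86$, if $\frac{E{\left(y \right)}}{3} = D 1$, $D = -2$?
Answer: $8772$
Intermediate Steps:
$J{\left(K \right)} = 3 - 5 K$ ($J{\left(K \right)} = -2 - 5 \left(K - 1\right) = -2 - 5 \left(-1 + K\right) = -2 - \left(-5 + 5 K\right) = 3 - 5 K$)
$E{\left(y \right)} = -6$ ($E{\left(y \right)} = 3 \left(\left(-2\right) 1\right) = 3 \left(-2\right) = -6$)
$\left(66 + \left(0 + E{\left(J{\left(2 \right)} \right)} \left(-6\right)\right)\right) 86 = \left(66 + \left(0 - -36\right)\right) 86 = \left(66 + \left(0 + 36\right)\right) 86 = \left(66 + 36\right) 86 = 102 \cdot 86 = 8772$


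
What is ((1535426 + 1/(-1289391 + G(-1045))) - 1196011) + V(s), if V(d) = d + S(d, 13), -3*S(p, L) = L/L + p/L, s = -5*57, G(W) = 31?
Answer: 17053516321081/50285040 ≈ 3.3914e+5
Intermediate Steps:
s = -285
S(p, L) = -1/3 - p/(3*L) (S(p, L) = -(L/L + p/L)/3 = -(1 + p/L)/3 = -1/3 - p/(3*L))
V(d) = -1/3 + 38*d/39 (V(d) = d + (1/3)*(-1*13 - d)/13 = d + (1/3)*(1/13)*(-13 - d) = d + (-1/3 - d/39) = -1/3 + 38*d/39)
((1535426 + 1/(-1289391 + G(-1045))) - 1196011) + V(s) = ((1535426 + 1/(-1289391 + 31)) - 1196011) + (-1/3 + (38/39)*(-285)) = ((1535426 + 1/(-1289360)) - 1196011) + (-1/3 - 3610/13) = ((1535426 - 1/1289360) - 1196011) - 10843/39 = (1979716867359/1289360 - 1196011) - 10843/39 = 437628124399/1289360 - 10843/39 = 17053516321081/50285040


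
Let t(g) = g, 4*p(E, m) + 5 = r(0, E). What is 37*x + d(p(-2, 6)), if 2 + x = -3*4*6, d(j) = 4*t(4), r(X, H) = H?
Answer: -2722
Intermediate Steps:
p(E, m) = -5/4 + E/4
d(j) = 16 (d(j) = 4*4 = 16)
x = -74 (x = -2 - 3*4*6 = -2 - 12*6 = -2 - 72 = -74)
37*x + d(p(-2, 6)) = 37*(-74) + 16 = -2738 + 16 = -2722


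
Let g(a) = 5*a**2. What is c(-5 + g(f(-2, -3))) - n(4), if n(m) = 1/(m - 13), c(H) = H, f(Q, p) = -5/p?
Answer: 9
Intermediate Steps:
n(m) = 1/(-13 + m)
c(-5 + g(f(-2, -3))) - n(4) = (-5 + 5*(-5/(-3))**2) - 1/(-13 + 4) = (-5 + 5*(-5*(-1/3))**2) - 1/(-9) = (-5 + 5*(5/3)**2) - 1*(-1/9) = (-5 + 5*(25/9)) + 1/9 = (-5 + 125/9) + 1/9 = 80/9 + 1/9 = 9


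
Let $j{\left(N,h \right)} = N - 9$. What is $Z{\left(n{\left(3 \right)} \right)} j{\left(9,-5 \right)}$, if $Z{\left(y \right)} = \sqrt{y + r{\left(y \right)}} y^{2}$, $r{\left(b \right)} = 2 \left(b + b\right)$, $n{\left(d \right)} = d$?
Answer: $0$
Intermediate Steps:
$r{\left(b \right)} = 4 b$ ($r{\left(b \right)} = 2 \cdot 2 b = 4 b$)
$j{\left(N,h \right)} = -9 + N$
$Z{\left(y \right)} = \sqrt{5} y^{\frac{5}{2}}$ ($Z{\left(y \right)} = \sqrt{y + 4 y} y^{2} = \sqrt{5 y} y^{2} = \sqrt{5} \sqrt{y} y^{2} = \sqrt{5} y^{\frac{5}{2}}$)
$Z{\left(n{\left(3 \right)} \right)} j{\left(9,-5 \right)} = \sqrt{5} \cdot 3^{\frac{5}{2}} \left(-9 + 9\right) = \sqrt{5} \cdot 9 \sqrt{3} \cdot 0 = 9 \sqrt{15} \cdot 0 = 0$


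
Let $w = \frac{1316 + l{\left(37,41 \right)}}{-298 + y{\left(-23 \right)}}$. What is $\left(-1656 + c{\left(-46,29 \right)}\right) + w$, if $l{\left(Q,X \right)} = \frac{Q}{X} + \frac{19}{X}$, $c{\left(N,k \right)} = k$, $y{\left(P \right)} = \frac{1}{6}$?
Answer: $- \frac{119529481}{73267} \approx -1631.4$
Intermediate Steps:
$y{\left(P \right)} = \frac{1}{6}$
$l{\left(Q,X \right)} = \frac{19}{X} + \frac{Q}{X}$
$w = - \frac{324072}{73267}$ ($w = \frac{1316 + \frac{19 + 37}{41}}{-298 + \frac{1}{6}} = \frac{1316 + \frac{1}{41} \cdot 56}{- \frac{1787}{6}} = \left(1316 + \frac{56}{41}\right) \left(- \frac{6}{1787}\right) = \frac{54012}{41} \left(- \frac{6}{1787}\right) = - \frac{324072}{73267} \approx -4.4232$)
$\left(-1656 + c{\left(-46,29 \right)}\right) + w = \left(-1656 + 29\right) - \frac{324072}{73267} = -1627 - \frac{324072}{73267} = - \frac{119529481}{73267}$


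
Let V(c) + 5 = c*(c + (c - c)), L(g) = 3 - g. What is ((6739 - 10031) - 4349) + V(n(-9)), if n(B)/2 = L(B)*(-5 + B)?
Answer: 105250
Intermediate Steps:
n(B) = 2*(-5 + B)*(3 - B) (n(B) = 2*((3 - B)*(-5 + B)) = 2*((-5 + B)*(3 - B)) = 2*(-5 + B)*(3 - B))
V(c) = -5 + c**2 (V(c) = -5 + c*(c + (c - c)) = -5 + c*(c + 0) = -5 + c*c = -5 + c**2)
((6739 - 10031) - 4349) + V(n(-9)) = ((6739 - 10031) - 4349) + (-5 + (-2*(-5 - 9)*(-3 - 9))**2) = (-3292 - 4349) + (-5 + (-2*(-14)*(-12))**2) = -7641 + (-5 + (-336)**2) = -7641 + (-5 + 112896) = -7641 + 112891 = 105250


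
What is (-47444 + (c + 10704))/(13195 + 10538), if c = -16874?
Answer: -53614/23733 ≈ -2.2590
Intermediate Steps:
(-47444 + (c + 10704))/(13195 + 10538) = (-47444 + (-16874 + 10704))/(13195 + 10538) = (-47444 - 6170)/23733 = -53614*1/23733 = -53614/23733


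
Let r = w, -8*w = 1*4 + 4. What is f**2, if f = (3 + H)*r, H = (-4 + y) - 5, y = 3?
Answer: 9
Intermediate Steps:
w = -1 (w = -(1*4 + 4)/8 = -(4 + 4)/8 = -1/8*8 = -1)
H = -6 (H = (-4 + 3) - 5 = -1 - 5 = -6)
r = -1
f = 3 (f = (3 - 6)*(-1) = -3*(-1) = 3)
f**2 = 3**2 = 9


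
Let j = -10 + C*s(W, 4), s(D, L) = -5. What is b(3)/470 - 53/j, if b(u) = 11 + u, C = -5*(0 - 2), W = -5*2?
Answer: 515/564 ≈ 0.91312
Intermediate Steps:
W = -10
C = 10 (C = -5*(-2) = 10)
j = -60 (j = -10 + 10*(-5) = -10 - 50 = -60)
b(3)/470 - 53/j = (11 + 3)/470 - 53/(-60) = 14*(1/470) - 53*(-1/60) = 7/235 + 53/60 = 515/564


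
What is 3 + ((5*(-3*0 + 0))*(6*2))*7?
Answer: 3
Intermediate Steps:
3 + ((5*(-3*0 + 0))*(6*2))*7 = 3 + ((5*(0 + 0))*12)*7 = 3 + ((5*0)*12)*7 = 3 + (0*12)*7 = 3 + 0*7 = 3 + 0 = 3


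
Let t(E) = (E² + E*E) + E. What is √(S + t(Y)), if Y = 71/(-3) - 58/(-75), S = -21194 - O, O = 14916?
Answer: I*√197351347/75 ≈ 187.31*I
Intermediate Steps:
S = -36110 (S = -21194 - 1*14916 = -21194 - 14916 = -36110)
Y = -1717/75 (Y = 71*(-⅓) - 58*(-1/75) = -71/3 + 58/75 = -1717/75 ≈ -22.893)
t(E) = E + 2*E² (t(E) = (E² + E²) + E = 2*E² + E = E + 2*E²)
√(S + t(Y)) = √(-36110 - 1717*(1 + 2*(-1717/75))/75) = √(-36110 - 1717*(1 - 3434/75)/75) = √(-36110 - 1717/75*(-3359/75)) = √(-36110 + 5767403/5625) = √(-197351347/5625) = I*√197351347/75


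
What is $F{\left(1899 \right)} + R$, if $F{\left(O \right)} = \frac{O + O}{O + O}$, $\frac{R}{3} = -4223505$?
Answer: $-12670514$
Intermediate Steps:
$R = -12670515$ ($R = 3 \left(-4223505\right) = -12670515$)
$F{\left(O \right)} = 1$ ($F{\left(O \right)} = \frac{2 O}{2 O} = 2 O \frac{1}{2 O} = 1$)
$F{\left(1899 \right)} + R = 1 - 12670515 = -12670514$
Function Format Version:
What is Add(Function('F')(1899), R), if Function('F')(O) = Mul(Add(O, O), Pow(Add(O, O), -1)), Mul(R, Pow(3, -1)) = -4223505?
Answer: -12670514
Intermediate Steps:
R = -12670515 (R = Mul(3, -4223505) = -12670515)
Function('F')(O) = 1 (Function('F')(O) = Mul(Mul(2, O), Pow(Mul(2, O), -1)) = Mul(Mul(2, O), Mul(Rational(1, 2), Pow(O, -1))) = 1)
Add(Function('F')(1899), R) = Add(1, -12670515) = -12670514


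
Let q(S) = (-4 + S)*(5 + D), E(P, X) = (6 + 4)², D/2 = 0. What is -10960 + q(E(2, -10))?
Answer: -10480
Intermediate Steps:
D = 0 (D = 2*0 = 0)
E(P, X) = 100 (E(P, X) = 10² = 100)
q(S) = -20 + 5*S (q(S) = (-4 + S)*(5 + 0) = (-4 + S)*5 = -20 + 5*S)
-10960 + q(E(2, -10)) = -10960 + (-20 + 5*100) = -10960 + (-20 + 500) = -10960 + 480 = -10480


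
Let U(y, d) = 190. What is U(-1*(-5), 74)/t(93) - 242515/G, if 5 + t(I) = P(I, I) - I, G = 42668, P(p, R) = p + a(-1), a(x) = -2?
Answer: -9804525/298676 ≈ -32.827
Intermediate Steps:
P(p, R) = -2 + p (P(p, R) = p - 2 = -2 + p)
t(I) = -7 (t(I) = -5 + ((-2 + I) - I) = -5 - 2 = -7)
U(-1*(-5), 74)/t(93) - 242515/G = 190/(-7) - 242515/42668 = 190*(-⅐) - 242515*1/42668 = -190/7 - 242515/42668 = -9804525/298676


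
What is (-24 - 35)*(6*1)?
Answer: -354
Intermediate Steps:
(-24 - 35)*(6*1) = -59*6 = -354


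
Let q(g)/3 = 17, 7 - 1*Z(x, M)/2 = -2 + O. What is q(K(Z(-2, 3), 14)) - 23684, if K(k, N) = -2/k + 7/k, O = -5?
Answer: -23633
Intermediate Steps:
Z(x, M) = 28 (Z(x, M) = 14 - 2*(-2 - 5) = 14 - 2*(-7) = 14 + 14 = 28)
K(k, N) = 5/k
q(g) = 51 (q(g) = 3*17 = 51)
q(K(Z(-2, 3), 14)) - 23684 = 51 - 23684 = -23633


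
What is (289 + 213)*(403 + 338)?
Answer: 371982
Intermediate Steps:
(289 + 213)*(403 + 338) = 502*741 = 371982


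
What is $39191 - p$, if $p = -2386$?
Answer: $41577$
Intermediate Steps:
$39191 - p = 39191 - -2386 = 39191 + 2386 = 41577$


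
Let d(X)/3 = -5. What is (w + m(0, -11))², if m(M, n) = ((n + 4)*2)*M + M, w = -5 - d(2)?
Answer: 100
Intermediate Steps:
d(X) = -15 (d(X) = 3*(-5) = -15)
w = 10 (w = -5 - 1*(-15) = -5 + 15 = 10)
m(M, n) = M + M*(8 + 2*n) (m(M, n) = ((4 + n)*2)*M + M = (8 + 2*n)*M + M = M*(8 + 2*n) + M = M + M*(8 + 2*n))
(w + m(0, -11))² = (10 + 0*(9 + 2*(-11)))² = (10 + 0*(9 - 22))² = (10 + 0*(-13))² = (10 + 0)² = 10² = 100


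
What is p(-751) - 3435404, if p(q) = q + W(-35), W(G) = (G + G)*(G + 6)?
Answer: -3434125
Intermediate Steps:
W(G) = 2*G*(6 + G) (W(G) = (2*G)*(6 + G) = 2*G*(6 + G))
p(q) = 2030 + q (p(q) = q + 2*(-35)*(6 - 35) = q + 2*(-35)*(-29) = q + 2030 = 2030 + q)
p(-751) - 3435404 = (2030 - 751) - 3435404 = 1279 - 3435404 = -3434125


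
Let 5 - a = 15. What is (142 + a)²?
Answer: 17424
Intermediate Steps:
a = -10 (a = 5 - 1*15 = 5 - 15 = -10)
(142 + a)² = (142 - 10)² = 132² = 17424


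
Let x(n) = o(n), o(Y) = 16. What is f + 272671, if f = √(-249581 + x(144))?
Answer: 272671 + I*√249565 ≈ 2.7267e+5 + 499.56*I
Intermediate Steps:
x(n) = 16
f = I*√249565 (f = √(-249581 + 16) = √(-249565) = I*√249565 ≈ 499.56*I)
f + 272671 = I*√249565 + 272671 = 272671 + I*√249565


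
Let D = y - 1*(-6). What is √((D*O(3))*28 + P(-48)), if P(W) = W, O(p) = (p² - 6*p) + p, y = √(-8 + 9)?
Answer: 6*I*√34 ≈ 34.986*I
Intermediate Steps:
y = 1 (y = √1 = 1)
O(p) = p² - 5*p
D = 7 (D = 1 - 1*(-6) = 1 + 6 = 7)
√((D*O(3))*28 + P(-48)) = √((7*(3*(-5 + 3)))*28 - 48) = √((7*(3*(-2)))*28 - 48) = √((7*(-6))*28 - 48) = √(-42*28 - 48) = √(-1176 - 48) = √(-1224) = 6*I*√34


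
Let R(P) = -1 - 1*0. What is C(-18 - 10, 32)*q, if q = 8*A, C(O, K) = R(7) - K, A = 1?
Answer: -264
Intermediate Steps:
R(P) = -1 (R(P) = -1 + 0 = -1)
C(O, K) = -1 - K
q = 8 (q = 8*1 = 8)
C(-18 - 10, 32)*q = (-1 - 1*32)*8 = (-1 - 32)*8 = -33*8 = -264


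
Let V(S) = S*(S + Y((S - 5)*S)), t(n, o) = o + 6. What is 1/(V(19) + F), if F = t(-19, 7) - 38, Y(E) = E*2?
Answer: 1/10444 ≈ 9.5749e-5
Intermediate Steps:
t(n, o) = 6 + o
Y(E) = 2*E
V(S) = S*(S + 2*S*(-5 + S)) (V(S) = S*(S + 2*((S - 5)*S)) = S*(S + 2*((-5 + S)*S)) = S*(S + 2*(S*(-5 + S))) = S*(S + 2*S*(-5 + S)))
F = -25 (F = (6 + 7) - 38 = 13 - 38 = -25)
1/(V(19) + F) = 1/(19²*(-9 + 2*19) - 25) = 1/(361*(-9 + 38) - 25) = 1/(361*29 - 25) = 1/(10469 - 25) = 1/10444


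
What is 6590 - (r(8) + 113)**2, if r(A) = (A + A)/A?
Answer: -6635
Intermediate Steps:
r(A) = 2 (r(A) = (2*A)/A = 2)
6590 - (r(8) + 113)**2 = 6590 - (2 + 113)**2 = 6590 - 1*115**2 = 6590 - 1*13225 = 6590 - 13225 = -6635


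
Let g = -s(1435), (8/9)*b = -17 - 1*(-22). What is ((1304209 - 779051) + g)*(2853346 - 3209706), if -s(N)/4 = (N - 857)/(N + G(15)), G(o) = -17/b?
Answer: -12059493376856720/64439 ≈ -1.8715e+11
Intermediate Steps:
b = 45/8 (b = 9*(-17 - 1*(-22))/8 = 9*(-17 + 22)/8 = (9/8)*5 = 45/8 ≈ 5.6250)
G(o) = -136/45 (G(o) = -17/45/8 = -17*8/45 = -136/45)
s(N) = -4*(-857 + N)/(-136/45 + N) (s(N) = -4*(N - 857)/(N - 136/45) = -4*(-857 + N)/(-136/45 + N))
g = 104040/64439 (g = -180*(857 - 1*1435)/(-136 + 45*1435) = -180*(857 - 1435)/(-136 + 64575) = -180*(-578)/64439 = -1*(-104040/64439) = 104040/64439 ≈ 1.6145)
((1304209 - 779051) + g)*(2853346 - 3209706) = ((1304209 - 779051) + 104040/64439)*(2853346 - 3209706) = (525158 + 104040/64439)*(-356360) = (33840760402/64439)*(-356360) = -12059493376856720/64439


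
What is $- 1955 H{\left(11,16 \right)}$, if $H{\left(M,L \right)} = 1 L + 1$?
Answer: $-33235$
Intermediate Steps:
$H{\left(M,L \right)} = 1 + L$ ($H{\left(M,L \right)} = L + 1 = 1 + L$)
$- 1955 H{\left(11,16 \right)} = - 1955 \left(1 + 16\right) = \left(-1955\right) 17 = -33235$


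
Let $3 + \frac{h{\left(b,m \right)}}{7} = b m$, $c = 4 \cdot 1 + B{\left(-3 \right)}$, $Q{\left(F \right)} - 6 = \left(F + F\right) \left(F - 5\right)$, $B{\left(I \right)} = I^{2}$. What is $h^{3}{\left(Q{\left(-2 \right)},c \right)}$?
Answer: $29019350017$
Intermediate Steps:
$Q{\left(F \right)} = 6 + 2 F \left(-5 + F\right)$ ($Q{\left(F \right)} = 6 + \left(F + F\right) \left(F - 5\right) = 6 + 2 F \left(-5 + F\right)$)
$c = 13$ ($c = 4 \cdot 1 + \left(-3\right)^{2} = 4 + 9 = 13$)
$h{\left(b,m \right)} = -21 + 7 b m$
$h^{3}{\left(Q{\left(-2 \right)},c \right)} = \left(-21 + 7 \left(6 - -20 + 2 \left(-2\right)^{2}\right) 13\right)^{3} = \left(-21 + 7 \left(6 + 20 + 2 \cdot 4\right) 13\right)^{3} = \left(-21 + 7 \left(6 + 20 + 8\right) 13\right)^{3} = \left(-21 + 7 \cdot 34 \cdot 13\right)^{3} = \left(-21 + 3094\right)^{3} = 3073^{3} = 29019350017$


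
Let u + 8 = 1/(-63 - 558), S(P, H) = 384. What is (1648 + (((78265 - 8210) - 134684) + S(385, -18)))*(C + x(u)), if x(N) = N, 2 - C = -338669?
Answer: -13164757668034/621 ≈ -2.1199e+10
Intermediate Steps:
C = 338671 (C = 2 - 1*(-338669) = 2 + 338669 = 338671)
u = -4969/621 (u = -8 + 1/(-63 - 558) = -8 + 1/(-621) = -8 - 1/621 = -4969/621 ≈ -8.0016)
(1648 + (((78265 - 8210) - 134684) + S(385, -18)))*(C + x(u)) = (1648 + (((78265 - 8210) - 134684) + 384))*(338671 - 4969/621) = (1648 + ((70055 - 134684) + 384))*(210309722/621) = (1648 + (-64629 + 384))*(210309722/621) = (1648 - 64245)*(210309722/621) = -62597*210309722/621 = -13164757668034/621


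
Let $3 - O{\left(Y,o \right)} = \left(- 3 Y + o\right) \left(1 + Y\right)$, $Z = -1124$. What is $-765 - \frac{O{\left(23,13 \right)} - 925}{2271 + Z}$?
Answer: $- \frac{877877}{1147} \approx -765.37$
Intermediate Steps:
$O{\left(Y,o \right)} = 3 - \left(1 + Y\right) \left(o - 3 Y\right)$ ($O{\left(Y,o \right)} = 3 - \left(- 3 Y + o\right) \left(1 + Y\right) = 3 - \left(o - 3 Y\right) \left(1 + Y\right) = 3 - \left(1 + Y\right) \left(o - 3 Y\right)$)
$-765 - \frac{O{\left(23,13 \right)} - 925}{2271 + Z} = -765 - \frac{\left(3 - 13 + 3 \cdot 23 + 3 \cdot 23^{2} - 23 \cdot 13\right) - 925}{2271 - 1124} = -765 - \frac{\left(3 - 13 + 69 + 3 \cdot 529 - 299\right) - 925}{1147} = -765 - \left(\left(3 - 13 + 69 + 1587 - 299\right) - 925\right) \frac{1}{1147} = -765 - \left(1347 - 925\right) \frac{1}{1147} = -765 - 422 \cdot \frac{1}{1147} = -765 - \frac{422}{1147} = - \frac{877877}{1147}$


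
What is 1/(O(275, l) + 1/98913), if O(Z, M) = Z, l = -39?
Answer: 98913/27201076 ≈ 0.0036364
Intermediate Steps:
1/(O(275, l) + 1/98913) = 1/(275 + 1/98913) = 1/(27201076/98913) = 98913/27201076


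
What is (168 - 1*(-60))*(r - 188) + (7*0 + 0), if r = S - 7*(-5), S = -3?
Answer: -35568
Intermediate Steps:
r = 32 (r = -3 - 7*(-5) = -3 + 35 = 32)
(168 - 1*(-60))*(r - 188) + (7*0 + 0) = (168 - 1*(-60))*(32 - 188) + (7*0 + 0) = (168 + 60)*(-156) + (0 + 0) = 228*(-156) + 0 = -35568 + 0 = -35568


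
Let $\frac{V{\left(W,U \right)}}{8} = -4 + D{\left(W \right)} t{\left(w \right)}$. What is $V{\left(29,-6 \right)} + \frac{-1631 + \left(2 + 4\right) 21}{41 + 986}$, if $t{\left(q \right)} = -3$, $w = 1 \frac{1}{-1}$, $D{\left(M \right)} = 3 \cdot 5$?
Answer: $- \frac{404089}{1027} \approx -393.47$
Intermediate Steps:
$D{\left(M \right)} = 15$
$w = -1$ ($w = 1 \left(-1\right) = -1$)
$V{\left(W,U \right)} = -392$ ($V{\left(W,U \right)} = 8 \left(-4 + 15 \left(-3\right)\right) = 8 \left(-4 - 45\right) = 8 \left(-49\right) = -392$)
$V{\left(29,-6 \right)} + \frac{-1631 + \left(2 + 4\right) 21}{41 + 986} = -392 + \frac{-1631 + \left(2 + 4\right) 21}{41 + 986} = -392 + \frac{-1631 + 6 \cdot 21}{1027} = -392 + \left(-1631 + 126\right) \frac{1}{1027} = -392 - \frac{1505}{1027} = - \frac{404089}{1027}$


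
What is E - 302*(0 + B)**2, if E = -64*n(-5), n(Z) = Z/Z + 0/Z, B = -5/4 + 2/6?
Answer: -22879/72 ≈ -317.76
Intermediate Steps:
B = -11/12 (B = -5*1/4 + 2*(1/6) = -5/4 + 1/3 = -11/12 ≈ -0.91667)
n(Z) = 1 (n(Z) = 1 + 0 = 1)
E = -64 (E = -64*1 = -64)
E - 302*(0 + B)**2 = -64 - 302*(0 - 11/12)**2 = -64 - 302*(-11/12)**2 = -64 - 302*121/144 = -64 - 18271/72 = -22879/72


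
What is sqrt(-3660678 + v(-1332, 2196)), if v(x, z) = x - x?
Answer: 3*I*sqrt(406742) ≈ 1913.3*I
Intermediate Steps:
v(x, z) = 0
sqrt(-3660678 + v(-1332, 2196)) = sqrt(-3660678 + 0) = sqrt(-3660678) = 3*I*sqrt(406742)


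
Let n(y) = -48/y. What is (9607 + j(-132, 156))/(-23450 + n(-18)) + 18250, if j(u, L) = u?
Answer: 1283713075/70342 ≈ 18250.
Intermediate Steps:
(9607 + j(-132, 156))/(-23450 + n(-18)) + 18250 = (9607 - 132)/(-23450 - 48/(-18)) + 18250 = 9475/(-23450 - 48*(-1/18)) + 18250 = 9475/(-23450 + 8/3) + 18250 = 9475/(-70342/3) + 18250 = 9475*(-3/70342) + 18250 = -28425/70342 + 18250 = 1283713075/70342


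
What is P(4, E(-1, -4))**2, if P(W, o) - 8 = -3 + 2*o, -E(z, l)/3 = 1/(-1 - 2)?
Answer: 49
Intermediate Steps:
E(z, l) = 1 (E(z, l) = -3/(-1 - 2) = -3/(-3) = -3*(-1/3) = 1)
P(W, o) = 5 + 2*o (P(W, o) = 8 + (-3 + 2*o) = 5 + 2*o)
P(4, E(-1, -4))**2 = (5 + 2*1)**2 = (5 + 2)**2 = 7**2 = 49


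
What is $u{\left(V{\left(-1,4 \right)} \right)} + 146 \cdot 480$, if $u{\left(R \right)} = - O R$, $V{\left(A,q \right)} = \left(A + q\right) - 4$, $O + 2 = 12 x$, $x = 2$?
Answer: $70102$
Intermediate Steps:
$O = 22$ ($O = -2 + 12 \cdot 2 = -2 + 24 = 22$)
$V{\left(A,q \right)} = -4 + A + q$
$u{\left(R \right)} = - 22 R$
$u{\left(V{\left(-1,4 \right)} \right)} + 146 \cdot 480 = - 22 \left(-4 - 1 + 4\right) + 146 \cdot 480 = \left(-22\right) \left(-1\right) + 70080 = 22 + 70080 = 70102$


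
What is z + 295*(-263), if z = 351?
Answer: -77234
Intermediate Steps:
z + 295*(-263) = 351 + 295*(-263) = 351 - 77585 = -77234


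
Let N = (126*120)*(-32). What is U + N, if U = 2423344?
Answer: 1939504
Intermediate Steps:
N = -483840 (N = 15120*(-32) = -483840)
U + N = 2423344 - 483840 = 1939504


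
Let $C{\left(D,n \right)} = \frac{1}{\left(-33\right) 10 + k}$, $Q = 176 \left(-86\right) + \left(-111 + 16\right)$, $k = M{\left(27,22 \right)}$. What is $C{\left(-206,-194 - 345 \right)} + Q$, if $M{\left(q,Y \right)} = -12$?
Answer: $- \frac{5209003}{342} \approx -15231.0$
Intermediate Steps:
$k = -12$
$Q = -15231$ ($Q = -15136 - 95 = -15231$)
$C{\left(D,n \right)} = - \frac{1}{342}$ ($C{\left(D,n \right)} = \frac{1}{\left(-33\right) 10 - 12} = \frac{1}{-330 - 12} = \frac{1}{-342} = - \frac{1}{342}$)
$C{\left(-206,-194 - 345 \right)} + Q = - \frac{1}{342} - 15231 = - \frac{5209003}{342}$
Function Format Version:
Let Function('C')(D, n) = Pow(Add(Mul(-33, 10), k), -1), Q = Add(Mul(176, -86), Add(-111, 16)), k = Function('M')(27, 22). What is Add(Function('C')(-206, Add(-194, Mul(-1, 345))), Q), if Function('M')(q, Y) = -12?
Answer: Rational(-5209003, 342) ≈ -15231.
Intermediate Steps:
k = -12
Q = -15231 (Q = Add(-15136, -95) = -15231)
Function('C')(D, n) = Rational(-1, 342) (Function('C')(D, n) = Pow(Add(Mul(-33, 10), -12), -1) = Pow(Add(-330, -12), -1) = Pow(-342, -1) = Rational(-1, 342))
Add(Function('C')(-206, Add(-194, Mul(-1, 345))), Q) = Add(Rational(-1, 342), -15231) = Rational(-5209003, 342)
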